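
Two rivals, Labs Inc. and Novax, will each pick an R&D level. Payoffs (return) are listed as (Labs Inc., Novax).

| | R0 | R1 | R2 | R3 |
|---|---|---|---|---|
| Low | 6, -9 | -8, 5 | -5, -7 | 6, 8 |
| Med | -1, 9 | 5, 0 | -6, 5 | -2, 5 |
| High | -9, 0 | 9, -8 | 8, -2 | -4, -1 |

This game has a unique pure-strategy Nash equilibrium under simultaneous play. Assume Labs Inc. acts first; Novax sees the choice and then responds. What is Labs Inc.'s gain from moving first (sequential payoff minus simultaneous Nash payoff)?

0

Backward induction with Labs Inc. moving first.
- Low → Novax plays R3 (best of -9, 5, -7, 8); Labs Inc. gets 6.
- Med → Novax plays R0 (best of 9, 0, 5, 5); Labs Inc. gets -1.
- High → Novax plays R0 (best of 0, -8, -2, -1); Labs Inc. gets -9.
Among 6, -1, -9, the best is 6 at Low. Subgame-perfect outcome: (Low, R3) with payoffs (6, 8).
Under simultaneous play:
Labs Inc.'s best replies: R0→Low; R1→High; R2→High; R3→Low.
Novax's best replies: Low→R3; Med→R0; High→R0.
Only (Low, R3) has each player best-responding; Nash payoffs (6, 8).
Labs Inc.'s commitment gain: 6 − 6 = 0.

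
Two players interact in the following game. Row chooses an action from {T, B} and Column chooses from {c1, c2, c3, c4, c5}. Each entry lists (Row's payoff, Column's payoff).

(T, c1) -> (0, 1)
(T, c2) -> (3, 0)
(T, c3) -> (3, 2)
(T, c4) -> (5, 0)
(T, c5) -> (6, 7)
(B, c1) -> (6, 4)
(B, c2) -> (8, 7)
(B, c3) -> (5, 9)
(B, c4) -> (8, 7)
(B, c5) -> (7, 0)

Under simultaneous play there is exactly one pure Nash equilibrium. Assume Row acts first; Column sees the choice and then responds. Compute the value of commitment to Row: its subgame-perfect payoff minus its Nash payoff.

Solve by backward induction (Row leads).
- T: Column compares 1, 0, 2, 0, 7 and picks c5; Row would get 6.
- B: Column compares 4, 7, 9, 7, 0 and picks c3; Row would get 5.
Among 6, 5, the best is 6 at T. Subgame-perfect outcome: (T, c5) with payoffs (6, 7).
For the simultaneous game, intersect best replies.
Row's best replies: c1→B; c2→B; c3→B; c4→B; c5→B.
Column's best replies: T→c5; B→c3.
Only (B, c3) has each player best-responding; Nash payoffs (5, 9).
Row's commitment gain: 6 − 5 = 1.

1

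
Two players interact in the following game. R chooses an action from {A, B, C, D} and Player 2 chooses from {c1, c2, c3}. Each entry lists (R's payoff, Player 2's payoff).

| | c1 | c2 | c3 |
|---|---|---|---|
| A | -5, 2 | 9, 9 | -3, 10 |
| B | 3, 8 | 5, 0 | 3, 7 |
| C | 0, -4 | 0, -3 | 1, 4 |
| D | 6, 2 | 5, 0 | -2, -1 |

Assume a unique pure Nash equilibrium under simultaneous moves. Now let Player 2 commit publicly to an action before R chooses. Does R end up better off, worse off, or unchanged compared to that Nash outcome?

better off

R best-responds to each possible Player 2 move:
- c1 → R plays D (best of -5, 3, 0, 6); Player 2 gets 2.
- c2 → R plays A (best of 9, 5, 0, 5); Player 2 gets 9.
- c3 → R plays B (best of -3, 3, 1, -2); Player 2 gets 7.
Player 2's induced payoffs are 2, 9, 7, so Player 2 commits to c2. Subgame-perfect outcome: (A, c2) with payoffs (9, 9).
For the simultaneous game, intersect best replies.
R's best replies: c1→D; c2→A; c3→B.
Player 2's best replies: A→c3; B→c1; C→c3; D→c1.
Only (D, c1) has each player best-responding; Nash payoffs (6, 2).
R earns 9 sequentially versus 6 at the Nash outcome: better off.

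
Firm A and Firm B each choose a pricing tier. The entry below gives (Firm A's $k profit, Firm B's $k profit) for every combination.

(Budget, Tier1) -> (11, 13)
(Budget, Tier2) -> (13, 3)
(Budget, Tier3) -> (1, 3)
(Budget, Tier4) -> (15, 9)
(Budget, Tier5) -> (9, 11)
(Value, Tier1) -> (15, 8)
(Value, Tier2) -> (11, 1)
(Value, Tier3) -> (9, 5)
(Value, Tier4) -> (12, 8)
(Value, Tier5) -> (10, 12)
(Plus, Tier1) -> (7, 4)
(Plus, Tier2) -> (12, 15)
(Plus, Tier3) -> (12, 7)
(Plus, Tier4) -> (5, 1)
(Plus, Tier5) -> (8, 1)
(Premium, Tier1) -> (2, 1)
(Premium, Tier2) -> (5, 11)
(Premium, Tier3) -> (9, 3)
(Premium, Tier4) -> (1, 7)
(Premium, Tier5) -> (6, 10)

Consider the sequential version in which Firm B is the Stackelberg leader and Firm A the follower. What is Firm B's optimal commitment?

Tier5

Backward induction with Firm B moving first.
- Tier1 → Firm A plays Value (best of 11, 15, 7, 2); Firm B gets 8.
- Tier2 → Firm A plays Budget (best of 13, 11, 12, 5); Firm B gets 3.
- Tier3 → Firm A plays Plus (best of 1, 9, 12, 9); Firm B gets 7.
- Tier4 → Firm A plays Budget (best of 15, 12, 5, 1); Firm B gets 9.
- Tier5 → Firm A plays Value (best of 9, 10, 8, 6); Firm B gets 12.
Among 8, 3, 7, 9, 12, the best is 12 at Tier5. Subgame-perfect outcome: (Value, Tier5) with payoffs (10, 12).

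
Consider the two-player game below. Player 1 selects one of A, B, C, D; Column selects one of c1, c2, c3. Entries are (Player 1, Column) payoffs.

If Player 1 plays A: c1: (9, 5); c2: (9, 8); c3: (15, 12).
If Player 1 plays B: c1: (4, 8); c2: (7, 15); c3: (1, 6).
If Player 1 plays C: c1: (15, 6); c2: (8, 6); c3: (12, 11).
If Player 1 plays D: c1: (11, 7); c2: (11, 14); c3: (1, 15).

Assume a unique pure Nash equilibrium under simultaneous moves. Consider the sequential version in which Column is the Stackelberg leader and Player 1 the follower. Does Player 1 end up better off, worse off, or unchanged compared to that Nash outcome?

Backward induction with Column moving first.
- c1: BR = C, leader payoff 6.
- c2: BR = D, leader payoff 14.
- c3: BR = A, leader payoff 12.
Column's induced payoffs are 6, 14, 12, so Column commits to c2. Subgame-perfect outcome: (D, c2) with payoffs (11, 14).
Under simultaneous play:
Player 1's best replies: c1→C; c2→D; c3→A.
Column's best replies: A→c3; B→c2; C→c3; D→c3.
Only (A, c3) has each player best-responding; Nash payoffs (15, 12).
Player 1 earns 11 sequentially versus 15 at the Nash outcome: worse off.

worse off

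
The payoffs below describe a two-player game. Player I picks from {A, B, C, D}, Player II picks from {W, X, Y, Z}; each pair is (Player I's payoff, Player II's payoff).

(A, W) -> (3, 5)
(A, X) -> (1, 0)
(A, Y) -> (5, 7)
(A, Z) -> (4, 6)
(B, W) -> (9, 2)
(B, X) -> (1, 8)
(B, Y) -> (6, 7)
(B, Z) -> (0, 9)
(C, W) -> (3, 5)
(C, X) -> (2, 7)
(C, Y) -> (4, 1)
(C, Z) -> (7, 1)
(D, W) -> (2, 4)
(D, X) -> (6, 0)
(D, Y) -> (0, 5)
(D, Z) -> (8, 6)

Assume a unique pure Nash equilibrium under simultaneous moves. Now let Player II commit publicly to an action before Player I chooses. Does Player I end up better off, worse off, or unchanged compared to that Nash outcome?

Solve by backward induction (Player II leads).
- W → Player I plays B (best of 3, 9, 3, 2); Player II gets 2.
- X → Player I plays D (best of 1, 1, 2, 6); Player II gets 0.
- Y → Player I plays B (best of 5, 6, 4, 0); Player II gets 7.
- Z → Player I plays D (best of 4, 0, 7, 8); Player II gets 6.
Player II's induced payoffs are 2, 0, 7, 6, so Player II commits to Y. Subgame-perfect outcome: (B, Y) with payoffs (6, 7).
For the simultaneous game, intersect best replies.
Player I's best replies: W→B; X→D; Y→B; Z→D.
Player II's best replies: A→Y; B→Z; C→X; D→Z.
Only (D, Z) has each player best-responding; Nash payoffs (8, 6).
Player I earns 6 sequentially versus 8 at the Nash outcome: worse off.

worse off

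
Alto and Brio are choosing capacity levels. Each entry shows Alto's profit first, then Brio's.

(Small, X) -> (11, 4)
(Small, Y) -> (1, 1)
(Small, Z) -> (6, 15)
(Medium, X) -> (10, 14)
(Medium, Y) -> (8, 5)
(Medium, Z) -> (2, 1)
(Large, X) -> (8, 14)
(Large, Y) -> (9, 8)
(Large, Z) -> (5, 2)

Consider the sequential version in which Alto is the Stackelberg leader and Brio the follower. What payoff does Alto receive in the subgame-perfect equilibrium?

10

Brio best-responds to each possible Alto move:
- Small: BR = Z, leader payoff 6.
- Medium: BR = X, leader payoff 10.
- Large: BR = X, leader payoff 8.
Alto's induced payoffs are 6, 10, 8, so Alto commits to Medium. Subgame-perfect outcome: (Medium, X) with payoffs (10, 14).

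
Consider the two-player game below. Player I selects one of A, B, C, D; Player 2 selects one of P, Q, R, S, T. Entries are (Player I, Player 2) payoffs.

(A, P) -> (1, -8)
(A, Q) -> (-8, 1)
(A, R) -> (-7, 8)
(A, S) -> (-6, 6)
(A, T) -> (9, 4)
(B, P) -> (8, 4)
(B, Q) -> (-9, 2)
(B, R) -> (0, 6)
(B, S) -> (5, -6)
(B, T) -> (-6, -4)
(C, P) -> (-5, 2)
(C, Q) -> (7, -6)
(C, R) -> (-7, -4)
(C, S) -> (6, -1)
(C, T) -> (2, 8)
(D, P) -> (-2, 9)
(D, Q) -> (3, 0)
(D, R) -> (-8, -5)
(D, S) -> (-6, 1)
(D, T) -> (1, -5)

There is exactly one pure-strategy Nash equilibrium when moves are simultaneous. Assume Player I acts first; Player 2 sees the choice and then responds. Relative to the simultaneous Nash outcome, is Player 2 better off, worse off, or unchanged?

Solve by backward induction (Player I leads).
- A: Player 2 compares -8, 1, 8, 6, 4 and picks R; Player I would get -7.
- B: Player 2 compares 4, 2, 6, -6, -4 and picks R; Player I would get 0.
- C: Player 2 compares 2, -6, -4, -1, 8 and picks T; Player I would get 2.
- D: Player 2 compares 9, 0, -5, 1, -5 and picks P; Player I would get -2.
Among -7, 0, 2, -2, the best is 2 at C. Subgame-perfect outcome: (C, T) with payoffs (2, 8).
Now find the simultaneous Nash equilibrium.
Player I's best replies: P→B; Q→C; R→B; S→C; T→A.
Player 2's best replies: A→R; B→R; C→T; D→P.
Only (B, R) has each player best-responding; Nash payoffs (0, 6).
Player 2 earns 8 sequentially versus 6 at the Nash outcome: better off.

better off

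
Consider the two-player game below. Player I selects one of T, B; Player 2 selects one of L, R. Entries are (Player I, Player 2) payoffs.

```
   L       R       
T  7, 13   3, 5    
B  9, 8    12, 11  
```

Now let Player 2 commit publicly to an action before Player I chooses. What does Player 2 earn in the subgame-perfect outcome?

Player I best-responds to each possible Player 2 move:
- L: Player I compares 7, 9 and picks B; Player 2 would get 8.
- R: Player I compares 3, 12 and picks B; Player 2 would get 11.
Maximizing over 8, 11, Player 2 chooses R. Subgame-perfect outcome: (B, R) with payoffs (12, 11).

11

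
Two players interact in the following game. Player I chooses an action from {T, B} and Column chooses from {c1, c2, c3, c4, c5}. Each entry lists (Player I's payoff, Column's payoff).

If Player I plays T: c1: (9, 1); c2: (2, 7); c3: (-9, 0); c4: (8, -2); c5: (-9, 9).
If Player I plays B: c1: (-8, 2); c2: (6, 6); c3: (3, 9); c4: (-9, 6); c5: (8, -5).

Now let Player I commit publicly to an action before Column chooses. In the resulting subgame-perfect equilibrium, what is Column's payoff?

Column best-responds to each possible Player I move:
- T → Column plays c5 (best of 1, 7, 0, -2, 9); Player I gets -9.
- B → Column plays c3 (best of 2, 6, 9, 6, -5); Player I gets 3.
Among -9, 3, the best is 3 at B. Subgame-perfect outcome: (B, c3) with payoffs (3, 9).

9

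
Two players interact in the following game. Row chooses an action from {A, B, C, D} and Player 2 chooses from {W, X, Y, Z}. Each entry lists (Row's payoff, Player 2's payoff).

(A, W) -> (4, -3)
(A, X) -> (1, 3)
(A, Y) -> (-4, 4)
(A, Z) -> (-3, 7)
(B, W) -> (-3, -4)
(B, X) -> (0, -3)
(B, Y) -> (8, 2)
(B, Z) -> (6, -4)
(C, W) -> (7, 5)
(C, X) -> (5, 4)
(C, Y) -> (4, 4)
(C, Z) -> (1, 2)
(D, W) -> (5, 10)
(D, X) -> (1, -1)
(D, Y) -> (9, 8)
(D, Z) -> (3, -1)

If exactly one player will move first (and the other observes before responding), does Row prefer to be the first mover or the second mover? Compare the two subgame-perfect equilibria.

second

If Row leads: Player 2's best replies are A→Z, B→Y, C→W, D→W; Row's induced payoffs -3, 8, 7, 5; outcome (B, Y), payoffs (8, 2).
If Player 2 leads: Row's best replies are W→C, X→C, Y→D, Z→B; Player 2's induced payoffs 5, 4, 8, -4; outcome (D, Y), payoffs (9, 8).
Row gets 8 moving first and 9 moving second, so Row prefers to move second.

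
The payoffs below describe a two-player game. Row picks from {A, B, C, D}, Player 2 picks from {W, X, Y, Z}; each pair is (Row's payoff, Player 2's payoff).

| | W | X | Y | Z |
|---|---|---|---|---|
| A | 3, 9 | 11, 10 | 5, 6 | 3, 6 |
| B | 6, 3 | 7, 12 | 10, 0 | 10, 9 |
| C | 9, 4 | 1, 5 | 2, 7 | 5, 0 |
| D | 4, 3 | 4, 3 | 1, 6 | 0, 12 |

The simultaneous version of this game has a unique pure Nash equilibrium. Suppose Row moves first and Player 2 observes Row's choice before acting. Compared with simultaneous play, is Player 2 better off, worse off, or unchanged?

unchanged

Work backward from Player 2's decision.
- A: Player 2 compares 9, 10, 6, 6 and picks X; Row would get 11.
- B: Player 2 compares 3, 12, 0, 9 and picks X; Row would get 7.
- C: Player 2 compares 4, 5, 7, 0 and picks Y; Row would get 2.
- D: Player 2 compares 3, 3, 6, 12 and picks Z; Row would get 0.
Among 11, 7, 2, 0, the best is 11 at A. Subgame-perfect outcome: (A, X) with payoffs (11, 10).
Under simultaneous play:
Row's best replies: W→C; X→A; Y→B; Z→B.
Player 2's best replies: A→X; B→X; C→Y; D→Z.
Only (A, X) has each player best-responding; Nash payoffs (11, 10).
Player 2 earns 10 sequentially versus 10 at the Nash outcome: unchanged.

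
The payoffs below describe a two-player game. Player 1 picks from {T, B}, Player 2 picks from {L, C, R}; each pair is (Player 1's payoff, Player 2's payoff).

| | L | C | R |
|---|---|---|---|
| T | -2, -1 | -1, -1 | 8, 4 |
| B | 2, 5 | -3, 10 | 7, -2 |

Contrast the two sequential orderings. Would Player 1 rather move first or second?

first

If Player 1 leads: Player 2's best replies are T→R, B→C; Player 1's induced payoffs 8, -3; outcome (T, R), payoffs (8, 4).
If Player 2 leads: Player 1's best replies are L→B, C→T, R→T; Player 2's induced payoffs 5, -1, 4; outcome (B, L), payoffs (2, 5).
Player 1 gets 8 moving first and 2 moving second, so Player 1 prefers to move first.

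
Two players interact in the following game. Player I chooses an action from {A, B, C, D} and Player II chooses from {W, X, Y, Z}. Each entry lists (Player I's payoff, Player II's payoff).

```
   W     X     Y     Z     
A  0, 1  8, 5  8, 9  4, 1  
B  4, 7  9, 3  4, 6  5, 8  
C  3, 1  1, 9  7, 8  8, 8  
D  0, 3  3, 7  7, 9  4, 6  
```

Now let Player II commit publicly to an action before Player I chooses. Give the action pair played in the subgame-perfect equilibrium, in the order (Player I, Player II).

(A, Y)

Backward induction with Player II moving first.
- W: Player I compares 0, 4, 3, 0 and picks B; Player II would get 7.
- X: Player I compares 8, 9, 1, 3 and picks B; Player II would get 3.
- Y: Player I compares 8, 4, 7, 7 and picks A; Player II would get 9.
- Z: Player I compares 4, 5, 8, 4 and picks C; Player II would get 8.
Maximizing over 7, 3, 9, 8, Player II chooses Y. Subgame-perfect outcome: (A, Y) with payoffs (8, 9).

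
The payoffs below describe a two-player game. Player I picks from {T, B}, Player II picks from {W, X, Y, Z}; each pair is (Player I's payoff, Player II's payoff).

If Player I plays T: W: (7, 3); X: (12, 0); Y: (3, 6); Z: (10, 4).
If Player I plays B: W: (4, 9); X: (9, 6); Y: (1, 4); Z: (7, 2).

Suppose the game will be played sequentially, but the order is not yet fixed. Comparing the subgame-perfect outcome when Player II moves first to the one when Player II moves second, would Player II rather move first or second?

second

If Player I leads: Player II's best replies are T→Y, B→W; Player I's induced payoffs 3, 4; outcome (B, W), payoffs (4, 9).
If Player II leads: Player I's best replies are W→T, X→T, Y→T, Z→T; Player II's induced payoffs 3, 0, 6, 4; outcome (T, Y), payoffs (3, 6).
Player II gets 6 moving first and 9 moving second, so Player II prefers to move second.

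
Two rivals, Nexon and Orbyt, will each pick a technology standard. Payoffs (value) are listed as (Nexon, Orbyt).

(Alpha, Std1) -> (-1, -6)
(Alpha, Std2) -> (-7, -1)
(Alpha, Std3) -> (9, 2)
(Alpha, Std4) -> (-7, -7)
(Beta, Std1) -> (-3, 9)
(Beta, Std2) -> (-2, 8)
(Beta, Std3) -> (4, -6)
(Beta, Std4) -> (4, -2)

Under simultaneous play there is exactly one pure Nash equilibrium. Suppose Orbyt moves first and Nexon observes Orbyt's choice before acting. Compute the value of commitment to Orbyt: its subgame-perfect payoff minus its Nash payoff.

6

Solve by backward induction (Orbyt leads).
- Std1: BR = Alpha, leader payoff -6.
- Std2: BR = Beta, leader payoff 8.
- Std3: BR = Alpha, leader payoff 2.
- Std4: BR = Beta, leader payoff -2.
Orbyt's induced payoffs are -6, 8, 2, -2, so Orbyt commits to Std2. Subgame-perfect outcome: (Beta, Std2) with payoffs (-2, 8).
For the simultaneous game, intersect best replies.
Nexon's best replies: Std1→Alpha; Std2→Beta; Std3→Alpha; Std4→Beta.
Orbyt's best replies: Alpha→Std3; Beta→Std1.
The unique mutual best reply is (Alpha, Std3), giving (9, 2).
Orbyt's commitment gain: 8 − 2 = 6.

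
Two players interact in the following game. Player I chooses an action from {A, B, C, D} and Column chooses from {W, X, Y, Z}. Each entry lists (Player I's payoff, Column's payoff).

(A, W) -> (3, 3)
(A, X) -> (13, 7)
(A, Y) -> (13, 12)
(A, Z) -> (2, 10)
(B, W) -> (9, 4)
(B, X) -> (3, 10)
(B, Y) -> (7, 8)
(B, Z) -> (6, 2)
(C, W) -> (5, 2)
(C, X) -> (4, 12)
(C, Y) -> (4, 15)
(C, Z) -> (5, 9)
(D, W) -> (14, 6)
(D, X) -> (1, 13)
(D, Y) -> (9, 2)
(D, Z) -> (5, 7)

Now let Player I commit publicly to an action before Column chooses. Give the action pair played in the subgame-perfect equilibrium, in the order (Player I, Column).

Solve by backward induction (Player I leads).
- A: Column compares 3, 7, 12, 10 and picks Y; Player I would get 13.
- B: Column compares 4, 10, 8, 2 and picks X; Player I would get 3.
- C: Column compares 2, 12, 15, 9 and picks Y; Player I would get 4.
- D: Column compares 6, 13, 2, 7 and picks X; Player I would get 1.
Maximizing over 13, 3, 4, 1, Player I chooses A. Subgame-perfect outcome: (A, Y) with payoffs (13, 12).

(A, Y)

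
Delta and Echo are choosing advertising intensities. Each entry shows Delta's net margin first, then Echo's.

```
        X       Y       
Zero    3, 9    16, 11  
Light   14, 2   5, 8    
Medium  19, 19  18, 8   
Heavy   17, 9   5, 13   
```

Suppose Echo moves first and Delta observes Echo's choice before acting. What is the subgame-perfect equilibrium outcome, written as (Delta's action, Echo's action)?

(Medium, X)

Backward induction with Echo moving first.
- X → Delta plays Medium (best of 3, 14, 19, 17); Echo gets 19.
- Y → Delta plays Medium (best of 16, 5, 18, 5); Echo gets 8.
Maximizing over 19, 8, Echo chooses X. Subgame-perfect outcome: (Medium, X) with payoffs (19, 19).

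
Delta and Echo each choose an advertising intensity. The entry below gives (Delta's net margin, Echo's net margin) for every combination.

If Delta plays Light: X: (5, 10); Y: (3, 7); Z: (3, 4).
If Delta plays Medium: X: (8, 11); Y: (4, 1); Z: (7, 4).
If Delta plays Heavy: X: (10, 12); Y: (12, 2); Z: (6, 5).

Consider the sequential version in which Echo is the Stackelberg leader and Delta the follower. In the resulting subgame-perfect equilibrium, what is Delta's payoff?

10

Delta best-responds to each possible Echo move:
- X → Delta plays Heavy (best of 5, 8, 10); Echo gets 12.
- Y → Delta plays Heavy (best of 3, 4, 12); Echo gets 2.
- Z → Delta plays Medium (best of 3, 7, 6); Echo gets 4.
Among 12, 2, 4, the best is 12 at X. Subgame-perfect outcome: (Heavy, X) with payoffs (10, 12).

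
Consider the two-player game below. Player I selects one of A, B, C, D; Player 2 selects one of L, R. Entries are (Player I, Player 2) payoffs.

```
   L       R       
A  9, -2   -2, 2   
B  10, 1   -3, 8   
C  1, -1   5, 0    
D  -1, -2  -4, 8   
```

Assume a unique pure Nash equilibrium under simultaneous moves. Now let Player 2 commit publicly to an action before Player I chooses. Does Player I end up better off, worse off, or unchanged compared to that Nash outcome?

better off

Solve by backward induction (Player 2 leads).
- L: Player I compares 9, 10, 1, -1 and picks B; Player 2 would get 1.
- R: Player I compares -2, -3, 5, -4 and picks C; Player 2 would get 0.
Maximizing over 1, 0, Player 2 chooses L. Subgame-perfect outcome: (B, L) with payoffs (10, 1).
For the simultaneous game, intersect best replies.
Player I's best replies: L→B; R→C.
Player 2's best replies: A→R; B→R; C→R; D→R.
Only (C, R) has each player best-responding; Nash payoffs (5, 0).
Player I earns 10 sequentially versus 5 at the Nash outcome: better off.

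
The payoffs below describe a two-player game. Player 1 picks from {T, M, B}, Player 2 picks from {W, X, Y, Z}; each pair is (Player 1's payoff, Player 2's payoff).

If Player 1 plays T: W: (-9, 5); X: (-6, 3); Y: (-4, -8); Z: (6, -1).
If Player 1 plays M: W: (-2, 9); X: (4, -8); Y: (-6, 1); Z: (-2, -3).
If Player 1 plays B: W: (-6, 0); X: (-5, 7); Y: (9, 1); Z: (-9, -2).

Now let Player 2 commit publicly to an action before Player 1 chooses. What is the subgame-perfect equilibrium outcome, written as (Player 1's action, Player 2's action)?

Player 1 best-responds to each possible Player 2 move:
- W: Player 1 compares -9, -2, -6 and picks M; Player 2 would get 9.
- X: Player 1 compares -6, 4, -5 and picks M; Player 2 would get -8.
- Y: Player 1 compares -4, -6, 9 and picks B; Player 2 would get 1.
- Z: Player 1 compares 6, -2, -9 and picks T; Player 2 would get -1.
Among 9, -8, 1, -1, the best is 9 at W. Subgame-perfect outcome: (M, W) with payoffs (-2, 9).

(M, W)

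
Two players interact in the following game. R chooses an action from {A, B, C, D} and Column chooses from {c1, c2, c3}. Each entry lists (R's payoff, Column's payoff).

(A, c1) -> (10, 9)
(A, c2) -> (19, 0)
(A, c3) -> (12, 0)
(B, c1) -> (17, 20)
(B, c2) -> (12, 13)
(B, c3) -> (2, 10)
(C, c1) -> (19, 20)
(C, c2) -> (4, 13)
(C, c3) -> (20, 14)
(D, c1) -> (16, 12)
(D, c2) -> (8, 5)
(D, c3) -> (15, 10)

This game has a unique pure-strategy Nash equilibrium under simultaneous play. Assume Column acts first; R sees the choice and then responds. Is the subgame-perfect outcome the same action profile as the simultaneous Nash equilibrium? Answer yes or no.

yes

Solve by backward induction (Column leads).
- c1 → R plays C (best of 10, 17, 19, 16); Column gets 20.
- c2 → R plays A (best of 19, 12, 4, 8); Column gets 0.
- c3 → R plays C (best of 12, 2, 20, 15); Column gets 14.
Maximizing over 20, 0, 14, Column chooses c1. Subgame-perfect outcome: (C, c1) with payoffs (19, 20).
For the simultaneous game, intersect best replies.
R's best replies: c1→C; c2→A; c3→C.
Column's best replies: A→c1; B→c1; C→c1; D→c1.
Only (C, c1) has each player best-responding; Nash payoffs (19, 20).
Sequential outcome (C, c1) coincides with the Nash profile (C, c1).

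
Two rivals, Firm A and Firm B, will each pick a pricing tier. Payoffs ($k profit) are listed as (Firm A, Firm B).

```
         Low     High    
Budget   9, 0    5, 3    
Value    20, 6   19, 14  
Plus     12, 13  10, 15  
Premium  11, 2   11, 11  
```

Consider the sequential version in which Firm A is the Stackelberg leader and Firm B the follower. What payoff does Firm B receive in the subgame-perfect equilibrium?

14

Work backward from Firm B's decision.
- Budget → Firm B plays High (best of 0, 3); Firm A gets 5.
- Value → Firm B plays High (best of 6, 14); Firm A gets 19.
- Plus → Firm B plays High (best of 13, 15); Firm A gets 10.
- Premium → Firm B plays High (best of 2, 11); Firm A gets 11.
Firm A's induced payoffs are 5, 19, 10, 11, so Firm A commits to Value. Subgame-perfect outcome: (Value, High) with payoffs (19, 14).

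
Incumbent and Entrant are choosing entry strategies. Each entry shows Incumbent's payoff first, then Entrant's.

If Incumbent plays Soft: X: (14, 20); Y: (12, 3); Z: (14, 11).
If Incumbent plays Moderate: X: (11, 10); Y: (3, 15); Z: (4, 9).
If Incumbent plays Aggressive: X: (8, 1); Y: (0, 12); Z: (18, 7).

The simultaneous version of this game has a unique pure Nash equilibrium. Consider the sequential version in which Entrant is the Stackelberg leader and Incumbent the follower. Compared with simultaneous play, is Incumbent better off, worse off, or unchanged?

unchanged

Incumbent best-responds to each possible Entrant move:
- X: BR = Soft, leader payoff 20.
- Y: BR = Soft, leader payoff 3.
- Z: BR = Aggressive, leader payoff 7.
Maximizing over 20, 3, 7, Entrant chooses X. Subgame-perfect outcome: (Soft, X) with payoffs (14, 20).
Under simultaneous play:
Incumbent's best replies: X→Soft; Y→Soft; Z→Aggressive.
Entrant's best replies: Soft→X; Moderate→Y; Aggressive→Y.
Only (Soft, X) has each player best-responding; Nash payoffs (14, 20).
Incumbent earns 14 sequentially versus 14 at the Nash outcome: unchanged.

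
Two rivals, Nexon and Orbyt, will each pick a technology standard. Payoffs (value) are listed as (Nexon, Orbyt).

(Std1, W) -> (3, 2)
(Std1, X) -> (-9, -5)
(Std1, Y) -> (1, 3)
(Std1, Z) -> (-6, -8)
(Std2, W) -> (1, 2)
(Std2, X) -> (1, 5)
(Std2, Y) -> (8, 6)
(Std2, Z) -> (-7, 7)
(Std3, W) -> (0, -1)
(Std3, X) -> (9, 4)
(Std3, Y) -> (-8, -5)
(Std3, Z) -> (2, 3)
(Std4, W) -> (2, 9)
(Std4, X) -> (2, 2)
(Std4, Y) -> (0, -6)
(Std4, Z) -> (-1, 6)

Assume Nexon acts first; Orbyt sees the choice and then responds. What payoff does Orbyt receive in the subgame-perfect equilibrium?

Backward induction with Nexon moving first.
- Std1: Orbyt compares 2, -5, 3, -8 and picks Y; Nexon would get 1.
- Std2: Orbyt compares 2, 5, 6, 7 and picks Z; Nexon would get -7.
- Std3: Orbyt compares -1, 4, -5, 3 and picks X; Nexon would get 9.
- Std4: Orbyt compares 9, 2, -6, 6 and picks W; Nexon would get 2.
Nexon's induced payoffs are 1, -7, 9, 2, so Nexon commits to Std3. Subgame-perfect outcome: (Std3, X) with payoffs (9, 4).

4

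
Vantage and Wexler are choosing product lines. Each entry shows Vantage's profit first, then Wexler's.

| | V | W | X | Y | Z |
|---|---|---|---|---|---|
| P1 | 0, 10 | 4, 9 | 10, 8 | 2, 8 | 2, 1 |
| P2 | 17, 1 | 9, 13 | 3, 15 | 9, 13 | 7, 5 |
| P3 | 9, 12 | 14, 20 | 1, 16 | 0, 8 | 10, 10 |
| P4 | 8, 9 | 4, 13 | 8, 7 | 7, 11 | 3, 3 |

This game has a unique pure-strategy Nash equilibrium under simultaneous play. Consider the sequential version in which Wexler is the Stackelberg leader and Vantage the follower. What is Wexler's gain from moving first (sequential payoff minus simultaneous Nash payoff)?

Solve by backward induction (Wexler leads).
- V → Vantage plays P2 (best of 0, 17, 9, 8); Wexler gets 1.
- W → Vantage plays P3 (best of 4, 9, 14, 4); Wexler gets 20.
- X → Vantage plays P1 (best of 10, 3, 1, 8); Wexler gets 8.
- Y → Vantage plays P2 (best of 2, 9, 0, 7); Wexler gets 13.
- Z → Vantage plays P3 (best of 2, 7, 10, 3); Wexler gets 10.
Among 1, 20, 8, 13, 10, the best is 20 at W. Subgame-perfect outcome: (P3, W) with payoffs (14, 20).
Now find the simultaneous Nash equilibrium.
Vantage's best replies: V→P2; W→P3; X→P1; Y→P2; Z→P3.
Wexler's best replies: P1→V; P2→X; P3→W; P4→W.
Only (P3, W) has each player best-responding; Nash payoffs (14, 20).
Wexler's commitment gain: 20 − 20 = 0.

0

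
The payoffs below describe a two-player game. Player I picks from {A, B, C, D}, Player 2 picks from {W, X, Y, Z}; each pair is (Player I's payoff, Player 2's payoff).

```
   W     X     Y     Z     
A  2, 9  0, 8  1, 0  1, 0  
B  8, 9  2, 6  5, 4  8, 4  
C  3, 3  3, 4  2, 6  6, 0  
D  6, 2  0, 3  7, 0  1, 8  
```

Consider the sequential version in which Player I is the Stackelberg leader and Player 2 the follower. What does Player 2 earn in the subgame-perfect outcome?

Backward induction with Player I moving first.
- A: Player 2 compares 9, 8, 0, 0 and picks W; Player I would get 2.
- B: Player 2 compares 9, 6, 4, 4 and picks W; Player I would get 8.
- C: Player 2 compares 3, 4, 6, 0 and picks Y; Player I would get 2.
- D: Player 2 compares 2, 3, 0, 8 and picks Z; Player I would get 1.
Maximizing over 2, 8, 2, 1, Player I chooses B. Subgame-perfect outcome: (B, W) with payoffs (8, 9).

9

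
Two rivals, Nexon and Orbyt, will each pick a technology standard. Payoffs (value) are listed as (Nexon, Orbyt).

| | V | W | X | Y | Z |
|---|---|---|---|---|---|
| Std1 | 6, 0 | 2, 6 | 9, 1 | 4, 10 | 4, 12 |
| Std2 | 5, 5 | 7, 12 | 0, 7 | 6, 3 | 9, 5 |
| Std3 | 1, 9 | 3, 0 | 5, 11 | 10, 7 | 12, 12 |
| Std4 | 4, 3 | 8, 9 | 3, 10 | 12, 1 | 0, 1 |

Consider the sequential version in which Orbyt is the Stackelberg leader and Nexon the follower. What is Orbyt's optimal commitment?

Work backward from Nexon's decision.
- V: BR = Std1, leader payoff 0.
- W: BR = Std4, leader payoff 9.
- X: BR = Std1, leader payoff 1.
- Y: BR = Std4, leader payoff 1.
- Z: BR = Std3, leader payoff 12.
Maximizing over 0, 9, 1, 1, 12, Orbyt chooses Z. Subgame-perfect outcome: (Std3, Z) with payoffs (12, 12).

Z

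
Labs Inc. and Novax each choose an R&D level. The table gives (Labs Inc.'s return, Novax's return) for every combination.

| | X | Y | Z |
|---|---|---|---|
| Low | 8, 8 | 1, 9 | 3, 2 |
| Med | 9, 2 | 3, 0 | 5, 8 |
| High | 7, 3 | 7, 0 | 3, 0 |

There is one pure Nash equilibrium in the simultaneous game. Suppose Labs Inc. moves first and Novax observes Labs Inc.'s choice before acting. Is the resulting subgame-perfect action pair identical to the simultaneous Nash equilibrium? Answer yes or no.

no

Solve by backward induction (Labs Inc. leads).
- Low → Novax plays Y (best of 8, 9, 2); Labs Inc. gets 1.
- Med → Novax plays Z (best of 2, 0, 8); Labs Inc. gets 5.
- High → Novax plays X (best of 3, 0, 0); Labs Inc. gets 7.
Labs Inc.'s induced payoffs are 1, 5, 7, so Labs Inc. commits to High. Subgame-perfect outcome: (High, X) with payoffs (7, 3).
Under simultaneous play:
Labs Inc.'s best replies: X→Med; Y→High; Z→Med.
Novax's best replies: Low→Y; Med→Z; High→X.
The unique mutual best reply is (Med, Z), giving (5, 8).
Sequential outcome (High, X) differs from the Nash profile (Med, Z).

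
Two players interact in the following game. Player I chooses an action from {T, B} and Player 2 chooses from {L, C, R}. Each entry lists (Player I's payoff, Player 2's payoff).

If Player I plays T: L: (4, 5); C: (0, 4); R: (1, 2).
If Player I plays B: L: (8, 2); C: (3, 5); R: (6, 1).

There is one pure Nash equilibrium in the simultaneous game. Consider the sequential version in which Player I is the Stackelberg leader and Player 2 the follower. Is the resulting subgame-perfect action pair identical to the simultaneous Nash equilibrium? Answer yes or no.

Solve by backward induction (Player I leads).
- T → Player 2 plays L (best of 5, 4, 2); Player I gets 4.
- B → Player 2 plays C (best of 2, 5, 1); Player I gets 3.
Among 4, 3, the best is 4 at T. Subgame-perfect outcome: (T, L) with payoffs (4, 5).
Now find the simultaneous Nash equilibrium.
Player I's best replies: L→B; C→B; R→B.
Player 2's best replies: T→L; B→C.
The unique mutual best reply is (B, C), giving (3, 5).
Sequential outcome (T, L) differs from the Nash profile (B, C).

no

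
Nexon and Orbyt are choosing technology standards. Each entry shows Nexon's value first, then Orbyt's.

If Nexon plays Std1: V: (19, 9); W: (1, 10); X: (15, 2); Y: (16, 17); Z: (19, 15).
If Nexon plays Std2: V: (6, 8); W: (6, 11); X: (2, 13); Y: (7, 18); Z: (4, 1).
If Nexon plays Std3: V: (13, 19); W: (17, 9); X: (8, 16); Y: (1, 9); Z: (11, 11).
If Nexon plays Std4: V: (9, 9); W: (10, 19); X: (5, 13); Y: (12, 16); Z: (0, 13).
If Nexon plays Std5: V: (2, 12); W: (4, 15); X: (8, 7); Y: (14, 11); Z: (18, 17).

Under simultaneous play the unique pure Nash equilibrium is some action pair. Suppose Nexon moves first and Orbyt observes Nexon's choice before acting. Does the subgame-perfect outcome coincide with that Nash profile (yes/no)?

Backward induction with Nexon moving first.
- Std1: BR = Y, leader payoff 16.
- Std2: BR = Y, leader payoff 7.
- Std3: BR = V, leader payoff 13.
- Std4: BR = W, leader payoff 10.
- Std5: BR = Z, leader payoff 18.
Maximizing over 16, 7, 13, 10, 18, Nexon chooses Std5. Subgame-perfect outcome: (Std5, Z) with payoffs (18, 17).
Under simultaneous play:
Nexon's best replies: V→Std1; W→Std3; X→Std1; Y→Std1; Z→Std1.
Orbyt's best replies: Std1→Y; Std2→Y; Std3→V; Std4→W; Std5→Z.
Only (Std1, Y) has each player best-responding; Nash payoffs (16, 17).
Sequential outcome (Std5, Z) differs from the Nash profile (Std1, Y).

no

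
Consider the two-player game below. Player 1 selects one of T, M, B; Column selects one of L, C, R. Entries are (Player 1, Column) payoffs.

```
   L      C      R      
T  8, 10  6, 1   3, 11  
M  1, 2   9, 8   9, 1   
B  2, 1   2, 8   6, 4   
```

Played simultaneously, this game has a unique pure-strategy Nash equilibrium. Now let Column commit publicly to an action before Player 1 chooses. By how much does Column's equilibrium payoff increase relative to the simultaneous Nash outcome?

2

Player 1 best-responds to each possible Column move:
- L: Player 1 compares 8, 1, 2 and picks T; Column would get 10.
- C: Player 1 compares 6, 9, 2 and picks M; Column would get 8.
- R: Player 1 compares 3, 9, 6 and picks M; Column would get 1.
Among 10, 8, 1, the best is 10 at L. Subgame-perfect outcome: (T, L) with payoffs (8, 10).
For the simultaneous game, intersect best replies.
Player 1's best replies: L→T; C→M; R→M.
Column's best replies: T→R; M→C; B→C.
Only (M, C) has each player best-responding; Nash payoffs (9, 8).
Column's commitment gain: 10 − 8 = 2.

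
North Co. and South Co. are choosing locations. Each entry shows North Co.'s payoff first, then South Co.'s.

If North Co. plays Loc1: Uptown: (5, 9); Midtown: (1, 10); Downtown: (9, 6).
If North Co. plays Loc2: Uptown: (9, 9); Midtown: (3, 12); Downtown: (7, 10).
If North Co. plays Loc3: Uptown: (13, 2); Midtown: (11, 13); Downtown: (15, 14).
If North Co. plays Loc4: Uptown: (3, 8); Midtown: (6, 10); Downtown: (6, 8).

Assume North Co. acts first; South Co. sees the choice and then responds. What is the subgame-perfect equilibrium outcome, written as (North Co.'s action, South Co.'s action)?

Backward induction with North Co. moving first.
- Loc1: BR = Midtown, leader payoff 1.
- Loc2: BR = Midtown, leader payoff 3.
- Loc3: BR = Downtown, leader payoff 15.
- Loc4: BR = Midtown, leader payoff 6.
Maximizing over 1, 3, 15, 6, North Co. chooses Loc3. Subgame-perfect outcome: (Loc3, Downtown) with payoffs (15, 14).

(Loc3, Downtown)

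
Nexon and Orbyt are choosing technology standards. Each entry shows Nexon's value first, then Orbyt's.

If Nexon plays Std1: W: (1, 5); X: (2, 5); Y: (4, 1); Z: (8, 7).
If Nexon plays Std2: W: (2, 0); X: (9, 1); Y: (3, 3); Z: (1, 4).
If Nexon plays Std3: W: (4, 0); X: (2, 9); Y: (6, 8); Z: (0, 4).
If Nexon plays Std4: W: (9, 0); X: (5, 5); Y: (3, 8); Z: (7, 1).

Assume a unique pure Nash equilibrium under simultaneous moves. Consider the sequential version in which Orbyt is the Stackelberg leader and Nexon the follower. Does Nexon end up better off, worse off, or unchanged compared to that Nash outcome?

worse off

Nexon best-responds to each possible Orbyt move:
- W: Nexon compares 1, 2, 4, 9 and picks Std4; Orbyt would get 0.
- X: Nexon compares 2, 9, 2, 5 and picks Std2; Orbyt would get 1.
- Y: Nexon compares 4, 3, 6, 3 and picks Std3; Orbyt would get 8.
- Z: Nexon compares 8, 1, 0, 7 and picks Std1; Orbyt would get 7.
Among 0, 1, 8, 7, the best is 8 at Y. Subgame-perfect outcome: (Std3, Y) with payoffs (6, 8).
Now find the simultaneous Nash equilibrium.
Nexon's best replies: W→Std4; X→Std2; Y→Std3; Z→Std1.
Orbyt's best replies: Std1→Z; Std2→Z; Std3→X; Std4→Y.
The unique mutual best reply is (Std1, Z), giving (8, 7).
Nexon earns 6 sequentially versus 8 at the Nash outcome: worse off.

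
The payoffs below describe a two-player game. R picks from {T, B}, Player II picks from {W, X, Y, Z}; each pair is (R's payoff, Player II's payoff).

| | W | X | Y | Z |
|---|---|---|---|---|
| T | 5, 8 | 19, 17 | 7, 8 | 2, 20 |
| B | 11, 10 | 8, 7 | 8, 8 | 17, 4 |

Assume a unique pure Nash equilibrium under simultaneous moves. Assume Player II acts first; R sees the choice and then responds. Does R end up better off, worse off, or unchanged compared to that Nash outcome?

better off

R best-responds to each possible Player II move:
- W → R plays B (best of 5, 11); Player II gets 10.
- X → R plays T (best of 19, 8); Player II gets 17.
- Y → R plays B (best of 7, 8); Player II gets 8.
- Z → R plays B (best of 2, 17); Player II gets 4.
Among 10, 17, 8, 4, the best is 17 at X. Subgame-perfect outcome: (T, X) with payoffs (19, 17).
Under simultaneous play:
R's best replies: W→B; X→T; Y→B; Z→B.
Player II's best replies: T→Z; B→W.
The unique mutual best reply is (B, W), giving (11, 10).
R earns 19 sequentially versus 11 at the Nash outcome: better off.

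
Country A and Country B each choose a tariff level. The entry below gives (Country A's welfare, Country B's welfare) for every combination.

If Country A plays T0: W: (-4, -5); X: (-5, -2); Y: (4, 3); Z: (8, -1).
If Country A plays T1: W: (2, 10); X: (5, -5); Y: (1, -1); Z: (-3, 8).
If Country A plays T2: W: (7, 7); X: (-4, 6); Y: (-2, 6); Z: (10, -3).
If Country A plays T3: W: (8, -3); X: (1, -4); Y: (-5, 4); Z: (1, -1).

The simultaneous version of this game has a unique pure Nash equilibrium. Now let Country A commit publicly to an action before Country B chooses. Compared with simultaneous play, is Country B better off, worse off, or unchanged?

better off

Backward induction with Country A moving first.
- T0: BR = Y, leader payoff 4.
- T1: BR = W, leader payoff 2.
- T2: BR = W, leader payoff 7.
- T3: BR = Y, leader payoff -5.
Among 4, 2, 7, -5, the best is 7 at T2. Subgame-perfect outcome: (T2, W) with payoffs (7, 7).
For the simultaneous game, intersect best replies.
Country A's best replies: W→T3; X→T1; Y→T0; Z→T2.
Country B's best replies: T0→Y; T1→W; T2→W; T3→Y.
Only (T0, Y) has each player best-responding; Nash payoffs (4, 3).
Country B earns 7 sequentially versus 3 at the Nash outcome: better off.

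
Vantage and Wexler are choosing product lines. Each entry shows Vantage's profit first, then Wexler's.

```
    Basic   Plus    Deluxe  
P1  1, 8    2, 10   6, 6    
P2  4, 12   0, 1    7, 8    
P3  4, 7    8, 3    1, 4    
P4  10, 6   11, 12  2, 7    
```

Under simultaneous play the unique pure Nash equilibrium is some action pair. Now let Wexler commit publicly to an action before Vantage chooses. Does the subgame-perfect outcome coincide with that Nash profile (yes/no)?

yes

Vantage best-responds to each possible Wexler move:
- Basic: BR = P4, leader payoff 6.
- Plus: BR = P4, leader payoff 12.
- Deluxe: BR = P2, leader payoff 8.
Wexler's induced payoffs are 6, 12, 8, so Wexler commits to Plus. Subgame-perfect outcome: (P4, Plus) with payoffs (11, 12).
Now find the simultaneous Nash equilibrium.
Vantage's best replies: Basic→P4; Plus→P4; Deluxe→P2.
Wexler's best replies: P1→Plus; P2→Basic; P3→Basic; P4→Plus.
Only (P4, Plus) has each player best-responding; Nash payoffs (11, 12).
Sequential outcome (P4, Plus) coincides with the Nash profile (P4, Plus).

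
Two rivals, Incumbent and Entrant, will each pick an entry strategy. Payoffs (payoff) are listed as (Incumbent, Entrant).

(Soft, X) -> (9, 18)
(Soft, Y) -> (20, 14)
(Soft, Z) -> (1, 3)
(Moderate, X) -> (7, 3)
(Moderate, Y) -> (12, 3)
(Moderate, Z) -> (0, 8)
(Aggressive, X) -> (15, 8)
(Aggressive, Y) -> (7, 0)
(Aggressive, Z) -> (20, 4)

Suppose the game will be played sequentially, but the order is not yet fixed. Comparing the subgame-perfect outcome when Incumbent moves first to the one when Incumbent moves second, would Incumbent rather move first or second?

If Incumbent leads: Entrant's best replies are Soft→X, Moderate→Z, Aggressive→X; Incumbent's induced payoffs 9, 0, 15; outcome (Aggressive, X), payoffs (15, 8).
If Entrant leads: Incumbent's best replies are X→Aggressive, Y→Soft, Z→Aggressive; Entrant's induced payoffs 8, 14, 4; outcome (Soft, Y), payoffs (20, 14).
Incumbent gets 15 moving first and 20 moving second, so Incumbent prefers to move second.

second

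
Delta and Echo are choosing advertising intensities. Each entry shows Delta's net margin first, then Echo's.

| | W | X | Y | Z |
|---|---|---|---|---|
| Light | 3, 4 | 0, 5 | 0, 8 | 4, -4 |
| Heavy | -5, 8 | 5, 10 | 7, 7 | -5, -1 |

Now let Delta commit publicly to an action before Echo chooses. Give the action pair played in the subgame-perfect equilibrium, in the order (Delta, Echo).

Work backward from Echo's decision.
- Light → Echo plays Y (best of 4, 5, 8, -4); Delta gets 0.
- Heavy → Echo plays X (best of 8, 10, 7, -1); Delta gets 5.
Maximizing over 0, 5, Delta chooses Heavy. Subgame-perfect outcome: (Heavy, X) with payoffs (5, 10).

(Heavy, X)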